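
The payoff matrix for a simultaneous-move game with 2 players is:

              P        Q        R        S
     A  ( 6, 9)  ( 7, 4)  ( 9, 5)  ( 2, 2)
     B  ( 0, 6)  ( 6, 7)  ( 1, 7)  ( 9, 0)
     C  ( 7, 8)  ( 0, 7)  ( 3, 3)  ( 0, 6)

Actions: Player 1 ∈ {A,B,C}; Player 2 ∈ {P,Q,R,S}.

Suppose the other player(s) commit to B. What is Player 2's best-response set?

BR_2 = {Q,R}

u_2(P vs B) = 6
u_2(Q vs B) = 7
u_2(R vs B) = 7
u_2(S vs B) = 0
max payoff 7 at {Q,R}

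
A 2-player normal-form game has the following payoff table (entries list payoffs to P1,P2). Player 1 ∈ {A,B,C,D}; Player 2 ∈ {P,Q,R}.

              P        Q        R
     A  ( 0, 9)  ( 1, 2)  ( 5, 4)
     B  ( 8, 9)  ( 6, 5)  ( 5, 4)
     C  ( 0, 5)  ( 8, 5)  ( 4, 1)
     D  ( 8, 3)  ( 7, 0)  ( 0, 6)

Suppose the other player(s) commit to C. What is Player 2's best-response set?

u_2(P vs C) = 5
u_2(Q vs C) = 5
u_2(R vs C) = 1
max payoff 5 at {P,Q}

argmax u_2 = {P,Q}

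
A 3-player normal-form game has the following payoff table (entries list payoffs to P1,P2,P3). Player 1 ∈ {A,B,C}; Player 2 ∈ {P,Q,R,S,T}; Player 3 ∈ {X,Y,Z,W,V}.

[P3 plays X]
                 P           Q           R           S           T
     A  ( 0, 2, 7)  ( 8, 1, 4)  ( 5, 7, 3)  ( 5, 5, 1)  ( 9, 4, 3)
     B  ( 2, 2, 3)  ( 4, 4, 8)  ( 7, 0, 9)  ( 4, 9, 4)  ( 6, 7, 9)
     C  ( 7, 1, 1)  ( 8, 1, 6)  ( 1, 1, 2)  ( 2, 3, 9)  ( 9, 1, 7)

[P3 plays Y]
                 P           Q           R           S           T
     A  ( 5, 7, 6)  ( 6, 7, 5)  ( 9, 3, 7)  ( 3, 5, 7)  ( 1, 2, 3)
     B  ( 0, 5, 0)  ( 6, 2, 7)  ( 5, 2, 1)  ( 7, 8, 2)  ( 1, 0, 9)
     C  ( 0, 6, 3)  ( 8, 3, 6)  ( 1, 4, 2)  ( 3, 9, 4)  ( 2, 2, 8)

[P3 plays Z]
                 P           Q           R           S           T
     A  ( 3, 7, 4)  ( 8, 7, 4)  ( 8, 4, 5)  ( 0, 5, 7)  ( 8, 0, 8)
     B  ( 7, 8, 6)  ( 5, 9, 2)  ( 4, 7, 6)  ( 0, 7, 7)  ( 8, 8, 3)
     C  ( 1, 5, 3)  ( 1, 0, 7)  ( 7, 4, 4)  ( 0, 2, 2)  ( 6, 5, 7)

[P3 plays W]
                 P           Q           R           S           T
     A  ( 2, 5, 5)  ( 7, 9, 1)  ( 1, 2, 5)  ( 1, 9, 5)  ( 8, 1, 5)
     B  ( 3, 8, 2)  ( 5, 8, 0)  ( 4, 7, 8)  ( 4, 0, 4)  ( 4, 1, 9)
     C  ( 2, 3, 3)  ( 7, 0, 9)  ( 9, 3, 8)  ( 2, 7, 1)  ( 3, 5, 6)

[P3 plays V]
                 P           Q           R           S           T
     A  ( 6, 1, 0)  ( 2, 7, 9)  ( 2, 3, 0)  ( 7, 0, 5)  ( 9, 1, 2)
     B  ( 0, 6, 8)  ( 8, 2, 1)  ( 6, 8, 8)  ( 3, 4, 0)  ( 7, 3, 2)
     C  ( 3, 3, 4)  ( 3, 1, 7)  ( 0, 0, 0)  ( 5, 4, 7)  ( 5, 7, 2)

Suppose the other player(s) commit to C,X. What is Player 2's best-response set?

P2 best: {S}

u_2(P vs C,X) = 1
u_2(Q vs C,X) = 1
u_2(R vs C,X) = 1
u_2(S vs C,X) = 3
u_2(T vs C,X) = 1
max payoff 3 at {S}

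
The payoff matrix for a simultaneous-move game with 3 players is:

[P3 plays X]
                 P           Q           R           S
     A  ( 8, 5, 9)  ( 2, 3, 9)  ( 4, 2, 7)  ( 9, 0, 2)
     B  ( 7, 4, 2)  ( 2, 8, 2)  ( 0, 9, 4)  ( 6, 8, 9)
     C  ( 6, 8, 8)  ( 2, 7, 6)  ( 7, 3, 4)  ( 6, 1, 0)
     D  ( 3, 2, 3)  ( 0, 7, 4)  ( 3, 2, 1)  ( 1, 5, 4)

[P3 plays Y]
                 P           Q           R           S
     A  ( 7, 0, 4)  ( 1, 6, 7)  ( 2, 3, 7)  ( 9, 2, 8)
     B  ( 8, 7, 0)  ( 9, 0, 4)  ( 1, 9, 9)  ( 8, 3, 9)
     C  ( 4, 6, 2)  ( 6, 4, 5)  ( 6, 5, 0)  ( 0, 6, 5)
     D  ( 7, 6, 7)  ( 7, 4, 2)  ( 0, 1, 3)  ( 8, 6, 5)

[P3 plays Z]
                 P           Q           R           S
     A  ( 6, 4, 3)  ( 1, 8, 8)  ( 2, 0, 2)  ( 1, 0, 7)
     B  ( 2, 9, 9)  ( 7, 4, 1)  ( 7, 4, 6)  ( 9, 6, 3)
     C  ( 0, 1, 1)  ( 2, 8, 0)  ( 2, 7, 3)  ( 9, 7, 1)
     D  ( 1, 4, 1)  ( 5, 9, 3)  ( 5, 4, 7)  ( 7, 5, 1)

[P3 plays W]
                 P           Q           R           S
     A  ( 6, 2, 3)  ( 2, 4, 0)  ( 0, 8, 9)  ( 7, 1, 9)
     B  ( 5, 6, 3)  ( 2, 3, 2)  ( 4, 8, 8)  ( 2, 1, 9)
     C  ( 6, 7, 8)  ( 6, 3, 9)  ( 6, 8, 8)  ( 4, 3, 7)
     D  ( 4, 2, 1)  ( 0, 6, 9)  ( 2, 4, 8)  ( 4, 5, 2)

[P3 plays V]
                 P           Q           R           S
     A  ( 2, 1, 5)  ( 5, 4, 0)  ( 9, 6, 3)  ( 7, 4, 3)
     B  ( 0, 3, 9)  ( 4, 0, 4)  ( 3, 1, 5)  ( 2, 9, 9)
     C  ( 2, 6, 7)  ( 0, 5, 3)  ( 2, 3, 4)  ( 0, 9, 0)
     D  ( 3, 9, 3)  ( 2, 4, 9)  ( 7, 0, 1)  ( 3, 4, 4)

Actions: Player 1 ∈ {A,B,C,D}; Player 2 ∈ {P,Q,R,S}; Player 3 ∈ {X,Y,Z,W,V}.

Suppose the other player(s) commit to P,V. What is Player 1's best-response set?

u_1(A vs P,V) = 2
u_1(B vs P,V) = 0
u_1(C vs P,V) = 2
u_1(D vs P,V) = 3
max payoff 3 at {D}

BR_1 = {D}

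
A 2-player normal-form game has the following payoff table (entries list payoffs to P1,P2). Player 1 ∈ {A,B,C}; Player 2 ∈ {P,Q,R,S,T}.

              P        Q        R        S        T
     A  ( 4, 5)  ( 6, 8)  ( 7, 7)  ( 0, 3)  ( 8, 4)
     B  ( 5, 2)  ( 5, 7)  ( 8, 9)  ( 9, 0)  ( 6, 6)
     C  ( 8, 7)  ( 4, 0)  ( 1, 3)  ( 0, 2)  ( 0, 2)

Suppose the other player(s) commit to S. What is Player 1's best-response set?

u_1(A vs S) = 0
u_1(B vs S) = 9
u_1(C vs S) = 0
max payoff 9 at {B}

argmax u_1 = {B}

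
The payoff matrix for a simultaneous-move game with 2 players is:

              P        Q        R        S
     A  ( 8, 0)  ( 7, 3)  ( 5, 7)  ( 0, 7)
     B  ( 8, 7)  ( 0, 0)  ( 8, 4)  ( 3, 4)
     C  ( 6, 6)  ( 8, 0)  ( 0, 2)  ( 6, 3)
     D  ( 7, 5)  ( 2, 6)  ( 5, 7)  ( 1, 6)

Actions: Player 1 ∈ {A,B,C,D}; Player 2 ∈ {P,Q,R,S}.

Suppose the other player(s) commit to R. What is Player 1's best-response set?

P1 best: {B}

u_1(A vs R) = 5
u_1(B vs R) = 8
u_1(C vs R) = 0
u_1(D vs R) = 5
max payoff 8 at {B}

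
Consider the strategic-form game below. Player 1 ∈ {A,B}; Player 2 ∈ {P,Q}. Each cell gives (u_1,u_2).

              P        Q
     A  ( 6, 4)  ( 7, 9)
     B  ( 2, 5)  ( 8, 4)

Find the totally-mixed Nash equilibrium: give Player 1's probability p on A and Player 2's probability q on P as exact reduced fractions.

P1 indiff ⇒ q·6+(1-q)·7 = q·2+(1-q)·8 ⇒ q(4) = (1-q)(1) ⇒ q = 1/5
P2 indiff ⇒ p·4+(1-p)·5 = p·9+(1-p)·4 ⇒ p(-5) = (1-p)(-1) ⇒ p = 1/6

p=1/6, q=1/5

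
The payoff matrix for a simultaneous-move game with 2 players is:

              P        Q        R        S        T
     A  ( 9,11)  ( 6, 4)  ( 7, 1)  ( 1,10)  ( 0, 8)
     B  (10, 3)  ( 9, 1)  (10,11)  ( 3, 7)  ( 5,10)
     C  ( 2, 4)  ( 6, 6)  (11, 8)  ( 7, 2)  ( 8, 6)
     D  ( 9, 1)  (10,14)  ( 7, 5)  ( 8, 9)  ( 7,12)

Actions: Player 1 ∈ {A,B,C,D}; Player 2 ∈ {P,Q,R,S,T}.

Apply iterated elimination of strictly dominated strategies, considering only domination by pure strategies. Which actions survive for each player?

P1 drop A (B beats it: P:10>9 Q:9>6 R:10>7 S:3>1 T:5>0)
P2 drop P (R beats it: B:11>3 C:8>4 D:5>1)
P2 drop S (T beats it: B:10>7 C:6>2 D:12>9)
P1→{B,C,D} P2→{Q,R,T}

Remaining: P1:{B,C,D} P2:{Q,R,T}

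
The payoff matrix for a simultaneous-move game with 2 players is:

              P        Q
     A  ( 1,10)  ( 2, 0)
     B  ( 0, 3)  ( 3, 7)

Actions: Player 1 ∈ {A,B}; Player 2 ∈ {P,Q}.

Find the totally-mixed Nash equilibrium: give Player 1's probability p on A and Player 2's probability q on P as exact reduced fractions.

(p,q) = (2/7, 1/2)

P1 indiff ⇒ q·1+(1-q)·2 = q·0+(1-q)·3 ⇒ q(1) = (1-q)(1) ⇒ q = 1/2
P2 indiff ⇒ p·10+(1-p)·3 = p·0+(1-p)·7 ⇒ p(10) = (1-p)(4) ⇒ p = 2/7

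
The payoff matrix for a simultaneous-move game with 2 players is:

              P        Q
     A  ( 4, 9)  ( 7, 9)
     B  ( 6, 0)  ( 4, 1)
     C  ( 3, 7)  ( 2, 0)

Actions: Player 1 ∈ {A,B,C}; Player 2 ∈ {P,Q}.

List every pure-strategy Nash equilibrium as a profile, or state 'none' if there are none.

(A,P): not NE [P1→B gives 6>4]
(A,Q): NE
(B,P): not NE [P2→Q gives 1>0]
(B,Q): not NE [P1→A gives 7>4]
(C,P): not NE [P1→B gives 6>3]
(C,Q): not NE [P1→A gives 7>2; P2→P gives 7>0]

Nash profiles: (A,Q)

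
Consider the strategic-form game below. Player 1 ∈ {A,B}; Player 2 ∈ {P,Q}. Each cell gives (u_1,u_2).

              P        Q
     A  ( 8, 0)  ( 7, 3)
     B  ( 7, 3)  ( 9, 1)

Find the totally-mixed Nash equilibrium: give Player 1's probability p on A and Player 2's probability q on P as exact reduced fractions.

P1 mixes 2/5 on A; P2 mixes 2/3 on P

P1 indiff ⇒ q·8+(1-q)·7 = q·7+(1-q)·9 ⇒ q(1) = (1-q)(2) ⇒ q = 2/3
P2 indiff ⇒ p·0+(1-p)·3 = p·3+(1-p)·1 ⇒ p(-3) = (1-p)(-2) ⇒ p = 2/5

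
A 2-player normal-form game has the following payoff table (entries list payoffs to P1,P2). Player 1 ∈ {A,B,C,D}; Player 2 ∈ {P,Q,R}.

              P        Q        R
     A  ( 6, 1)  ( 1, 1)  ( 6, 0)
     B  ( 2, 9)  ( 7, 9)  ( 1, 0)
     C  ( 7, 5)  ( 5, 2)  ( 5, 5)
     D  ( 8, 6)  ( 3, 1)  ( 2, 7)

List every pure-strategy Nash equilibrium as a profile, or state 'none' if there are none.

(A,P): not NE [P1→D gives 8>6]
(A,Q): not NE [P1→B gives 7>1]
(A,R): not NE [P2→Q gives 1>0]
(B,P): not NE [P1→D gives 8>2]
(B,Q): NE
(B,R): not NE [P1→A gives 6>1; P2→Q gives 9>0]
(C,P): not NE [P1→D gives 8>7]
(C,Q): not NE [P1→B gives 7>5; P2→R gives 5>2]
(C,R): not NE [P1→A gives 6>5]
(D,P): not NE [P2→R gives 7>6]
(D,Q): not NE [P1→B gives 7>3; P2→R gives 7>1]
(D,R): not NE [P1→A gives 6>2]

NE set: (B,Q)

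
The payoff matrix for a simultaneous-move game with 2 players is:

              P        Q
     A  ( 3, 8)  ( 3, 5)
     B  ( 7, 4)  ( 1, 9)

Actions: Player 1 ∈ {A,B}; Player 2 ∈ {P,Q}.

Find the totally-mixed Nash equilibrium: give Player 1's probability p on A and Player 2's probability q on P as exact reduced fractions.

P1 indiff ⇒ q·3+(1-q)·3 = q·7+(1-q)·1 ⇒ q(-4) = (1-q)(-2) ⇒ q = 1/3
P2 indiff ⇒ p·8+(1-p)·4 = p·5+(1-p)·9 ⇒ p(3) = (1-p)(5) ⇒ p = 5/8

P1 mixes 5/8 on A; P2 mixes 1/3 on P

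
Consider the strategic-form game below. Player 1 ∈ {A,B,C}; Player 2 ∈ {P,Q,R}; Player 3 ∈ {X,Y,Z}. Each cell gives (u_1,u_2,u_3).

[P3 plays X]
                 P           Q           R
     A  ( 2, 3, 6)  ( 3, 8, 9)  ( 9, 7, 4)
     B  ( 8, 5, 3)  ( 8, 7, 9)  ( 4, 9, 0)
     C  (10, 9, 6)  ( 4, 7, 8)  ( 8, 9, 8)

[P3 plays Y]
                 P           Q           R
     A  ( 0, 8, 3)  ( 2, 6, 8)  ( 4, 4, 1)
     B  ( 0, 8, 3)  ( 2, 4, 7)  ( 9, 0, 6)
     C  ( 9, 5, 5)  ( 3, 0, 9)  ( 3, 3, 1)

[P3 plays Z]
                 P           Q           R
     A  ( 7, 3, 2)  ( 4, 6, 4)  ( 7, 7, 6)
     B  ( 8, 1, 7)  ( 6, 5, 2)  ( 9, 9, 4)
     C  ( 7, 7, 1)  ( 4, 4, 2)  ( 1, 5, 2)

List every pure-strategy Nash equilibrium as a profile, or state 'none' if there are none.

PSNE = {(C,P,X)}

(A,P,X): not NE [P1→C gives 10>2; P2→Q gives 8>3]
(A,P,Y): not NE [P1→C gives 9>0; P3→X gives 6>3]
(A,P,Z): not NE [P1→B gives 8>7; P2→R gives 7>3; P3→X gives 6>2]
(A,Q,X): not NE [P1→B gives 8>3]
(A,Q,Y): not NE [P1→C gives 3>2; P2→P gives 8>6; P3→X gives 9>8]
(A,Q,Z): not NE [P1→B gives 6>4; P2→R gives 7>6; P3→X gives 9>4]
(A,R,X): not NE [P2→Q gives 8>7; P3→Z gives 6>4]
(A,R,Y): not NE [P1→B gives 9>4; P2→P gives 8>4; P3→Z gives 6>1]
(A,R,Z): not NE [P1→B gives 9>7]
(B,P,X): not NE [P1→C gives 10>8; P2→R gives 9>5; P3→Z gives 7>3]
(B,P,Y): not NE [P1→C gives 9>0; P3→Z gives 7>3]
(B,P,Z): not NE [P2→R gives 9>1]
(B,Q,X): not NE [P2→R gives 9>7]
(B,Q,Y): not NE [P1→C gives 3>2; P2→P gives 8>4; P3→X gives 9>7]
(B,Q,Z): not NE [P2→R gives 9>5; P3→X gives 9>2]
(B,R,X): not NE [P1→A gives 9>4; P3→Y gives 6>0]
(B,R,Y): not NE [P2→P gives 8>0]
(B,R,Z): not NE [P3→Y gives 6>4]
(C,P,X): NE
(C,P,Y): not NE [P3→X gives 6>5]
(C,P,Z): not NE [P1→B gives 8>7; P3→X gives 6>1]
(C,Q,X): not NE [P1→B gives 8>4; P2→R gives 9>7; P3→Y gives 9>8]
(C,Q,Y): not NE [P2→P gives 5>0]
(C,Q,Z): not NE [P1→B gives 6>4; P2→P gives 7>4; P3→Y gives 9>2]
(C,R,X): not NE [P1→A gives 9>8]
(C,R,Y): not NE [P1→B gives 9>3; P2→P gives 5>3; P3→X gives 8>1]
(C,R,Z): not NE [P1→B gives 9>1; P2→P gives 7>5; P3→X gives 8>2]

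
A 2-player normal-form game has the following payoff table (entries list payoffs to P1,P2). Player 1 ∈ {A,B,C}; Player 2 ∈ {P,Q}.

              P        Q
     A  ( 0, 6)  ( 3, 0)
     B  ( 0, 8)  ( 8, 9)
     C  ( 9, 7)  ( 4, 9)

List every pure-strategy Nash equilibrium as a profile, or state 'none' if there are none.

(A,P): not NE [P1→C gives 9>0]
(A,Q): not NE [P1→B gives 8>3; P2→P gives 6>0]
(B,P): not NE [P1→C gives 9>0; P2→Q gives 9>8]
(B,Q): NE
(C,P): not NE [P2→Q gives 9>7]
(C,Q): not NE [P1→B gives 8>4]

Nash profiles: (B,Q)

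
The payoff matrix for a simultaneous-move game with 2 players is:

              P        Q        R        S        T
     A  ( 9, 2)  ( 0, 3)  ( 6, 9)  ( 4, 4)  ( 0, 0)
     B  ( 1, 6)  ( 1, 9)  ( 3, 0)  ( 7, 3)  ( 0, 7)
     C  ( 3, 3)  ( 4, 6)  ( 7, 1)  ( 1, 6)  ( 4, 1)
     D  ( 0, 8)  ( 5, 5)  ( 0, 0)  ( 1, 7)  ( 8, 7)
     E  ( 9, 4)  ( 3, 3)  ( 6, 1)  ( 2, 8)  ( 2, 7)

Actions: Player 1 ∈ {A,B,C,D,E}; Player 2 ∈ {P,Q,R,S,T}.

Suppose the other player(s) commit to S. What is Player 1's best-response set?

u_1(A vs S) = 4
u_1(B vs S) = 7
u_1(C vs S) = 1
u_1(D vs S) = 1
u_1(E vs S) = 2
max payoff 7 at {B}

BR_1 = {B}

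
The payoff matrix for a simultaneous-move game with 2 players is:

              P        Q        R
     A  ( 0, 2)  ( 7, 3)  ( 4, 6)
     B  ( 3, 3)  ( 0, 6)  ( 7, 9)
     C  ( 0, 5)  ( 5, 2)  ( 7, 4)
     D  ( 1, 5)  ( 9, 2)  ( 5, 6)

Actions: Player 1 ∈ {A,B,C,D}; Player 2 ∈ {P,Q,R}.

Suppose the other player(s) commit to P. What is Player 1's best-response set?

u_1(A vs P) = 0
u_1(B vs P) = 3
u_1(C vs P) = 0
u_1(D vs P) = 1
max payoff 3 at {B}

BR_1 = {B}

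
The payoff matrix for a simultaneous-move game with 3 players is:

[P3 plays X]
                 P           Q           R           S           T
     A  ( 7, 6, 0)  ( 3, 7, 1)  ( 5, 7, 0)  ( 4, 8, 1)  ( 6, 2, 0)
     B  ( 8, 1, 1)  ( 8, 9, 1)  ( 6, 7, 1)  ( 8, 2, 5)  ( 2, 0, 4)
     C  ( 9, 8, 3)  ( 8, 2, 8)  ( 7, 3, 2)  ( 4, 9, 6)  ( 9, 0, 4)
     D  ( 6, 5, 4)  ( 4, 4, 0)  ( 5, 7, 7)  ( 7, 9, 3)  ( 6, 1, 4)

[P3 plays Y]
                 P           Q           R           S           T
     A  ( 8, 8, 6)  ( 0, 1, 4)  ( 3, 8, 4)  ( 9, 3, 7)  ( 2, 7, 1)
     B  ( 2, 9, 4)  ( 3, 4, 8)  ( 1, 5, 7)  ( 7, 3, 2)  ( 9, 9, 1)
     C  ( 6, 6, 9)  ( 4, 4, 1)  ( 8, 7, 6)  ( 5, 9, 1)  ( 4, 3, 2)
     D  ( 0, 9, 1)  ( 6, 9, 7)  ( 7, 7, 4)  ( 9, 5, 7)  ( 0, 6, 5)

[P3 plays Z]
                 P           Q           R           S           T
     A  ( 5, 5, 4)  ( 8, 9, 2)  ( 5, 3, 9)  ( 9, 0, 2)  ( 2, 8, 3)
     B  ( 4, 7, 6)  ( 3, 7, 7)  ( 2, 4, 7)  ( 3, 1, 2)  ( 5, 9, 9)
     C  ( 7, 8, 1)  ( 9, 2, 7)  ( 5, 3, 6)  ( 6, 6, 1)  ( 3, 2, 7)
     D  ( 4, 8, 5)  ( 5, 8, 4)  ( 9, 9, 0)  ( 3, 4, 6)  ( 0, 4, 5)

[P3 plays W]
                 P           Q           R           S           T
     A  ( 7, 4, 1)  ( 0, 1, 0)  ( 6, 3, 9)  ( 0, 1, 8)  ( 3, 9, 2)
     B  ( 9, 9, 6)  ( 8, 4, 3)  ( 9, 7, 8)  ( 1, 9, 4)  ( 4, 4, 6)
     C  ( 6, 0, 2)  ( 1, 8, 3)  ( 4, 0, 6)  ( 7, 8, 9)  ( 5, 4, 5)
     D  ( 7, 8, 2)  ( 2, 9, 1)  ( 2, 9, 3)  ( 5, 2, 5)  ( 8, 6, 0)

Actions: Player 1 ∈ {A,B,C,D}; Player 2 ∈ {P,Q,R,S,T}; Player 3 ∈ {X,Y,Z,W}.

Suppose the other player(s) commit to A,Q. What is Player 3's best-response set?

BR_3 = {Y}

u_3(X vs A,Q) = 1
u_3(Y vs A,Q) = 4
u_3(Z vs A,Q) = 2
u_3(W vs A,Q) = 0
max payoff 4 at {Y}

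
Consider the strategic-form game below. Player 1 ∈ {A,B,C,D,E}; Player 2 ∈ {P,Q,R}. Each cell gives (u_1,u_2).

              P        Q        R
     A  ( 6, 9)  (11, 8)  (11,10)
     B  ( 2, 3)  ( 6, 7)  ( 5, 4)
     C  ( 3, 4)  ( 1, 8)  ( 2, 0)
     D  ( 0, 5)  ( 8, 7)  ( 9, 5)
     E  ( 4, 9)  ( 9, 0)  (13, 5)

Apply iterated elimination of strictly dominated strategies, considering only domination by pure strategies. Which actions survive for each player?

P1 drop B (A beats it: P:6>2 Q:11>6 R:11>5)
P1 drop C (A beats it: P:6>3 Q:11>1 R:11>2)
P1 drop D (A beats it: P:6>0 Q:11>8 R:11>9)
P2 drop Q (P beats it: A:9>8 E:9>0)
P1→{A,E} P2→{P,R}

IESDS → P1:{A,E} P2:{P,R}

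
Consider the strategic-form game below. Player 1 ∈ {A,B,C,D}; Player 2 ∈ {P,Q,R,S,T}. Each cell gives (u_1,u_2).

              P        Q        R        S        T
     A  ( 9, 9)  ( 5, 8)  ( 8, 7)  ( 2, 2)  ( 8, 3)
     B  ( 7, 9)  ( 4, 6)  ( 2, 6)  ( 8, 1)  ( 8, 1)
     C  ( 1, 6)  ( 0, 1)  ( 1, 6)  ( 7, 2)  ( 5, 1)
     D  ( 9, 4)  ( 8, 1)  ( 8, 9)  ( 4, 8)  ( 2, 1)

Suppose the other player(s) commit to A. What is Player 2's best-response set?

u_2(P vs A) = 9
u_2(Q vs A) = 8
u_2(R vs A) = 7
u_2(S vs A) = 2
u_2(T vs A) = 3
max payoff 9 at {P}

argmax u_2 = {P}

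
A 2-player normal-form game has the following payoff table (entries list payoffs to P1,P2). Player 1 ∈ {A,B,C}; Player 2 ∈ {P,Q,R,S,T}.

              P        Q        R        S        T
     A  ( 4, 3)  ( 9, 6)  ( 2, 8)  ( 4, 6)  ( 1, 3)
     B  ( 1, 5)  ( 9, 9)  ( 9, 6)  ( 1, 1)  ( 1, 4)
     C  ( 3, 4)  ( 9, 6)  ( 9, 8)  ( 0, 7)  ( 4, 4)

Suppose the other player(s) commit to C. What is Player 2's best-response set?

argmax u_2 = {R}

u_2(P vs C) = 4
u_2(Q vs C) = 6
u_2(R vs C) = 8
u_2(S vs C) = 7
u_2(T vs C) = 4
max payoff 8 at {R}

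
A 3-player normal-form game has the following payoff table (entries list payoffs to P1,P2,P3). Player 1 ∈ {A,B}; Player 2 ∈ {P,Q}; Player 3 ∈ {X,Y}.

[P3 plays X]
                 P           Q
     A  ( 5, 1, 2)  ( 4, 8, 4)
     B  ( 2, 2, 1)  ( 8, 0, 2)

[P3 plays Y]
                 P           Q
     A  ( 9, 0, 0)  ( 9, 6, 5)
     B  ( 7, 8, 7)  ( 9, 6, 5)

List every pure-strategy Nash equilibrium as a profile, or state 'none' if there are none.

(A,P,X): not NE [P2→Q gives 8>1]
(A,P,Y): not NE [P2→Q gives 6>0; P3→X gives 2>0]
(A,Q,X): not NE [P1→B gives 8>4; P3→Y gives 5>4]
(A,Q,Y): NE
(B,P,X): not NE [P1→A gives 5>2; P3→Y gives 7>1]
(B,P,Y): not NE [P1→A gives 9>7]
(B,Q,X): not NE [P2→P gives 2>0; P3→Y gives 5>2]
(B,Q,Y): not NE [P2→P gives 8>6]

Nash profiles: (A,Q,Y)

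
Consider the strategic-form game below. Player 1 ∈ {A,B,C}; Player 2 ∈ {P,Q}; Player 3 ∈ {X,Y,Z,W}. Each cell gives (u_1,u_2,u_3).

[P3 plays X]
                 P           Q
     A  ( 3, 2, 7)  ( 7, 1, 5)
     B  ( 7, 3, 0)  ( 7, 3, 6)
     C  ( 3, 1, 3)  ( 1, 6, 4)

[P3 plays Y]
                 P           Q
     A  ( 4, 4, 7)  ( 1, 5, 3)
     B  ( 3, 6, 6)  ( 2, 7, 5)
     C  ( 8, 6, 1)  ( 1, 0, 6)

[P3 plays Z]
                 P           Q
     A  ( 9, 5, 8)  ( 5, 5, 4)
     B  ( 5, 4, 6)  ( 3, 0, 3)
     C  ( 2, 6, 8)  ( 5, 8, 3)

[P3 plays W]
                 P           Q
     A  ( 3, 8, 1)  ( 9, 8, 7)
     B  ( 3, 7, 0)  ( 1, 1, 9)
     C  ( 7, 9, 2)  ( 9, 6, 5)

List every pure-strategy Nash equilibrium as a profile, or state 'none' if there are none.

PSNE = {(A,P,Z), (A,Q,W)}

(A,P,X): not NE [P1→B gives 7>3; P3→Z gives 8>7]
(A,P,Y): not NE [P1→C gives 8>4; P2→Q gives 5>4; P3→Z gives 8>7]
(A,P,Z): NE
(A,P,W): not NE [P1→C gives 7>3; P3→Z gives 8>1]
(A,Q,X): not NE [P2→P gives 2>1; P3→W gives 7>5]
(A,Q,Y): not NE [P1→B gives 2>1; P3→W gives 7>3]
(A,Q,Z): not NE [P3→W gives 7>4]
(A,Q,W): NE
(B,P,X): not NE [P3→Z gives 6>0]
(B,P,Y): not NE [P1→C gives 8>3; P2→Q gives 7>6]
(B,P,Z): not NE [P1→A gives 9>5]
(B,P,W): not NE [P1→C gives 7>3; P3→Z gives 6>0]
(B,Q,X): not NE [P3→W gives 9>6]
(B,Q,Y): not NE [P3→W gives 9>5]
(B,Q,Z): not NE [P1→C gives 5>3; P2→P gives 4>0; P3→W gives 9>3]
(B,Q,W): not NE [P1→C gives 9>1; P2→P gives 7>1]
(C,P,X): not NE [P1→B gives 7>3; P2→Q gives 6>1; P3→Z gives 8>3]
(C,P,Y): not NE [P3→Z gives 8>1]
(C,P,Z): not NE [P1→A gives 9>2; P2→Q gives 8>6]
(C,P,W): not NE [P3→Z gives 8>2]
(C,Q,X): not NE [P1→B gives 7>1; P3→Y gives 6>4]
(C,Q,Y): not NE [P1→B gives 2>1; P2→P gives 6>0]
(C,Q,Z): not NE [P3→Y gives 6>3]
(C,Q,W): not NE [P2→P gives 9>6; P3→Y gives 6>5]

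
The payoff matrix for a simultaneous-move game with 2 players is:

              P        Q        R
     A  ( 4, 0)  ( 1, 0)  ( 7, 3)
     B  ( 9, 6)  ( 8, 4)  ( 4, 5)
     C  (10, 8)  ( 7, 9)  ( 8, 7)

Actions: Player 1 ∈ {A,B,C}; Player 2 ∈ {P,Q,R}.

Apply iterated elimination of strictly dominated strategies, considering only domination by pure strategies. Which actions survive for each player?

P1 drop A (C beats it: P:10>4 Q:7>1 R:8>7)
P2 drop R (P beats it: B:6>5 C:8>7)
P1→{B,C} P2→{P,Q}

Remaining: P1:{B,C} P2:{P,Q}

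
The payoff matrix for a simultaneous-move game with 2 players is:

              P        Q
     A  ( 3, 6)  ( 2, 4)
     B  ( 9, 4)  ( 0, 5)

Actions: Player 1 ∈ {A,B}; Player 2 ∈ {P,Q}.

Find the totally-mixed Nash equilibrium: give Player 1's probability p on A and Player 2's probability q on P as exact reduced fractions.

P1 indiff ⇒ q·3+(1-q)·2 = q·9+(1-q)·0 ⇒ q(-6) = (1-q)(-2) ⇒ q = 1/4
P2 indiff ⇒ p·6+(1-p)·4 = p·4+(1-p)·5 ⇒ p(2) = (1-p)(1) ⇒ p = 1/3

P1 mixes 1/3 on A; P2 mixes 1/4 on P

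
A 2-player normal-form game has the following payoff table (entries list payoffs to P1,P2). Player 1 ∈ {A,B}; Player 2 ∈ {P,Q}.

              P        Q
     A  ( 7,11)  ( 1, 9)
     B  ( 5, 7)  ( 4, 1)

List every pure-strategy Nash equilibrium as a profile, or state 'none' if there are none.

NE set: (A,P)

(A,P): NE
(A,Q): not NE [P1→B gives 4>1; P2→P gives 11>9]
(B,P): not NE [P1→A gives 7>5]
(B,Q): not NE [P2→P gives 7>1]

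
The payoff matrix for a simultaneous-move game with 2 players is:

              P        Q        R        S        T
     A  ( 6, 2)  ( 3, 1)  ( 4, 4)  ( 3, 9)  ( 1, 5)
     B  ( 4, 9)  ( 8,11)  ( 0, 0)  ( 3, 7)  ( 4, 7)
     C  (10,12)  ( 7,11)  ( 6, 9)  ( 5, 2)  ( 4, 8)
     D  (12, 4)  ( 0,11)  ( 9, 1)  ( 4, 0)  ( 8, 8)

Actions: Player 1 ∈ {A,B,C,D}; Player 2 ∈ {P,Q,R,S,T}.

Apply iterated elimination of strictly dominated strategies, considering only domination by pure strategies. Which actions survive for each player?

Remaining: P1:{B,C,D} P2:{P,Q}

P1 drop A (C beats it: P:10>6 Q:7>3 R:6>4 S:5>3 T:4>1)
P2 drop R (P beats it: B:9>0 C:12>9 D:4>1)
P2 drop S (P beats it: B:9>7 C:12>2 D:4>0)
P2 drop T (Q beats it: B:11>7 C:11>8 D:11>8)
P1→{B,C,D} P2→{P,Q}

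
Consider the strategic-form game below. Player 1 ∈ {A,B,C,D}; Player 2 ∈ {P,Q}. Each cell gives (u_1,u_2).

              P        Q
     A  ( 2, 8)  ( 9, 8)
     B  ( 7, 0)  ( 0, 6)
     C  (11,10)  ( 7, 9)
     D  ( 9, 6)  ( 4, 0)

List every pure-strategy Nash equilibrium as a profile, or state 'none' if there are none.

(A,P): not NE [P1→C gives 11>2]
(A,Q): NE
(B,P): not NE [P1→C gives 11>7; P2→Q gives 6>0]
(B,Q): not NE [P1→A gives 9>0]
(C,P): NE
(C,Q): not NE [P1→A gives 9>7; P2→P gives 10>9]
(D,P): not NE [P1→C gives 11>9]
(D,Q): not NE [P1→A gives 9>4; P2→P gives 6>0]

NE set: (A,Q), (C,P)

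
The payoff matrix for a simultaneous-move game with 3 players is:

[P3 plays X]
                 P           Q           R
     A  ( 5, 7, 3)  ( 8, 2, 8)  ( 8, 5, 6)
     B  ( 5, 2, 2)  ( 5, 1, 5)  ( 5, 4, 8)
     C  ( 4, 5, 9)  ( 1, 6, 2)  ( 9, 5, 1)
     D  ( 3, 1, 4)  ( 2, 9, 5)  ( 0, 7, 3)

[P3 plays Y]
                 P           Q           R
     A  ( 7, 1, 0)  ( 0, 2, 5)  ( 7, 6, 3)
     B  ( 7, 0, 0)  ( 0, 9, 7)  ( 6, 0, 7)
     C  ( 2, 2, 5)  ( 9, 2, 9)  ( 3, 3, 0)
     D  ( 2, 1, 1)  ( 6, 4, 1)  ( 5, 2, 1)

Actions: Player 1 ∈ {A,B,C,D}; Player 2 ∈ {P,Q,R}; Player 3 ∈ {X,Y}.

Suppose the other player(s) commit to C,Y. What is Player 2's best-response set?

u_2(P vs C,Y) = 2
u_2(Q vs C,Y) = 2
u_2(R vs C,Y) = 3
max payoff 3 at {R}

P2 best: {R}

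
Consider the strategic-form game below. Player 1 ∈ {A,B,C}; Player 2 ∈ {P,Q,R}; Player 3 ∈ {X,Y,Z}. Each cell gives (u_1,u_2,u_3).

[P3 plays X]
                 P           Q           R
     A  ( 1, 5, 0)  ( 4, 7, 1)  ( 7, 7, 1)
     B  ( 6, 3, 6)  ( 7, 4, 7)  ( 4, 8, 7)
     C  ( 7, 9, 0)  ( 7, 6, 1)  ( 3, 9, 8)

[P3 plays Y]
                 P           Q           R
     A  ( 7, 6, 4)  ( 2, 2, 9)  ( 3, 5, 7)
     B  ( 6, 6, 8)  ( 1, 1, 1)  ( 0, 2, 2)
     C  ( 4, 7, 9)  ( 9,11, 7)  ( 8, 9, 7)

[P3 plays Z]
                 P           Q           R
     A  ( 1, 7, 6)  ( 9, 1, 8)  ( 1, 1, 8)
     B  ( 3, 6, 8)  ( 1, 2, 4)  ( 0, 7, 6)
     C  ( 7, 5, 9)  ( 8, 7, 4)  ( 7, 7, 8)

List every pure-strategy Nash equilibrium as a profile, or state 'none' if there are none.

NE set: (C,Q,Y), (C,R,Z)

(A,P,X): not NE [P1→C gives 7>1; P2→R gives 7>5; P3→Z gives 6>0]
(A,P,Y): not NE [P3→Z gives 6>4]
(A,P,Z): not NE [P1→C gives 7>1]
(A,Q,X): not NE [P1→C gives 7>4; P3→Y gives 9>1]
(A,Q,Y): not NE [P1→C gives 9>2; P2→P gives 6>2]
(A,Q,Z): not NE [P2→P gives 7>1; P3→Y gives 9>8]
(A,R,X): not NE [P3→Z gives 8>1]
(A,R,Y): not NE [P1→C gives 8>3; P2→P gives 6>5; P3→Z gives 8>7]
(A,R,Z): not NE [P1→C gives 7>1; P2→P gives 7>1]
(B,P,X): not NE [P1→C gives 7>6; P2→R gives 8>3; P3→Z gives 8>6]
(B,P,Y): not NE [P1→A gives 7>6]
(B,P,Z): not NE [P1→C gives 7>3; P2→R gives 7>6]
(B,Q,X): not NE [P2→R gives 8>4]
(B,Q,Y): not NE [P1→C gives 9>1; P2→P gives 6>1; P3→X gives 7>1]
(B,Q,Z): not NE [P1→A gives 9>1; P2→R gives 7>2; P3→X gives 7>4]
(B,R,X): not NE [P1→A gives 7>4]
(B,R,Y): not NE [P1→C gives 8>0; P2→P gives 6>2; P3→X gives 7>2]
(B,R,Z): not NE [P1→C gives 7>0; P3→X gives 7>6]
(C,P,X): not NE [P3→Z gives 9>0]
(C,P,Y): not NE [P1→A gives 7>4; P2→Q gives 11>7]
(C,P,Z): not NE [P2→R gives 7>5]
(C,Q,X): not NE [P2→R gives 9>6; P3→Y gives 7>1]
(C,Q,Y): NE
(C,Q,Z): not NE [P1→A gives 9>8; P3→Y gives 7>4]
(C,R,X): not NE [P1→A gives 7>3]
(C,R,Y): not NE [P2→Q gives 11>9; P3→Z gives 8>7]
(C,R,Z): NE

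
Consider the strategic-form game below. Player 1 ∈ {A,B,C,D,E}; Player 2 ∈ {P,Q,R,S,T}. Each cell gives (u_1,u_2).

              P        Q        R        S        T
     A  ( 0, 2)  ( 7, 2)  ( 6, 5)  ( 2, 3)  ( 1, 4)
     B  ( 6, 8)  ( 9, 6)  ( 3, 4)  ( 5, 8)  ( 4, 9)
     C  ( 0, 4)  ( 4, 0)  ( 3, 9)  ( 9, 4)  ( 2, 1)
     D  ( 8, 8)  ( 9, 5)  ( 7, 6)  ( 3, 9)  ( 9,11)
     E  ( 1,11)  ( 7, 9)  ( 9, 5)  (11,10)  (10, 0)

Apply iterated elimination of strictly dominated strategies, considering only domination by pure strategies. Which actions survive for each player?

P1 drop A (D beats it: P:8>0 Q:9>7 R:7>6 S:3>2 T:9>1)
P1 drop C (E beats it: P:1>0 Q:7>4 R:9>3 S:11>9 T:10>2)
P2 drop Q (P beats it: B:8>6 D:8>5 E:11>9)
P2 drop R (P beats it: B:8>4 D:8>6 E:11>5)
P1→{B,D,E} P2→{P,S,T}

Remaining: P1:{B,D,E} P2:{P,S,T}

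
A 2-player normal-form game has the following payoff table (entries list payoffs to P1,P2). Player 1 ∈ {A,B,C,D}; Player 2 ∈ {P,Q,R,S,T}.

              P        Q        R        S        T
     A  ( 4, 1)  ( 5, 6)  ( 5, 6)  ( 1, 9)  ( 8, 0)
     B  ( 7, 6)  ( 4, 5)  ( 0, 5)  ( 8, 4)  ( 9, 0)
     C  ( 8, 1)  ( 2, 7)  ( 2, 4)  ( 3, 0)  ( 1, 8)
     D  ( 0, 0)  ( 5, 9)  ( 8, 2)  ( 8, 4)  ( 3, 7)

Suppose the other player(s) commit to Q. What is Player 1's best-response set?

P1 best: {A,D}

u_1(A vs Q) = 5
u_1(B vs Q) = 4
u_1(C vs Q) = 2
u_1(D vs Q) = 5
max payoff 5 at {A,D}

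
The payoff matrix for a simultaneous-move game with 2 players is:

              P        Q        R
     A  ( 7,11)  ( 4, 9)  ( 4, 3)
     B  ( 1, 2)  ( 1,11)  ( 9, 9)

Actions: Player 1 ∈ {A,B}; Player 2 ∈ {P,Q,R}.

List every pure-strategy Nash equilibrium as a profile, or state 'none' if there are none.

(A,P): NE
(A,Q): not NE [P2→P gives 11>9]
(A,R): not NE [P1→B gives 9>4; P2→P gives 11>3]
(B,P): not NE [P1→A gives 7>1; P2→Q gives 11>2]
(B,Q): not NE [P1→A gives 4>1]
(B,R): not NE [P2→Q gives 11>9]

Nash profiles: (A,P)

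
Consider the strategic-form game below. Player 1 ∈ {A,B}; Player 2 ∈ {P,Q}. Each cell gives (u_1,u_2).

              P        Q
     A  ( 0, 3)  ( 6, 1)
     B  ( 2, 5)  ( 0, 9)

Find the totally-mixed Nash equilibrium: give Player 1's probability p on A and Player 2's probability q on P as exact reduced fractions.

P1 indiff ⇒ q·0+(1-q)·6 = q·2+(1-q)·0 ⇒ q(-2) = (1-q)(-6) ⇒ q = 3/4
P2 indiff ⇒ p·3+(1-p)·5 = p·1+(1-p)·9 ⇒ p(2) = (1-p)(4) ⇒ p = 2/3

p=2/3, q=3/4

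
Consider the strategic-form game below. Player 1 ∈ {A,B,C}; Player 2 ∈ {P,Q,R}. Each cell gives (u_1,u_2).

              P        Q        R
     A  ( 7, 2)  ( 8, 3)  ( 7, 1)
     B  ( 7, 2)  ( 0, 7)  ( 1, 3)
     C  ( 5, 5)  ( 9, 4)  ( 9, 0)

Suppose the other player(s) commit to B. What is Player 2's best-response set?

argmax u_2 = {Q}

u_2(P vs B) = 2
u_2(Q vs B) = 7
u_2(R vs B) = 3
max payoff 7 at {Q}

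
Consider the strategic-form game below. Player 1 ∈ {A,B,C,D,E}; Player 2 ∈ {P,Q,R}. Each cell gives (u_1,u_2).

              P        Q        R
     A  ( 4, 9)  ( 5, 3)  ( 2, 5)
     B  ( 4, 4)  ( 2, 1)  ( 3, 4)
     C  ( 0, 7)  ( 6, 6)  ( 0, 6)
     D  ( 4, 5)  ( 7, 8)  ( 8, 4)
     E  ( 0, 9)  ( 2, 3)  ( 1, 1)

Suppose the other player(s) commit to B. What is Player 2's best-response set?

BR_2 = {P,R}

u_2(P vs B) = 4
u_2(Q vs B) = 1
u_2(R vs B) = 4
max payoff 4 at {P,R}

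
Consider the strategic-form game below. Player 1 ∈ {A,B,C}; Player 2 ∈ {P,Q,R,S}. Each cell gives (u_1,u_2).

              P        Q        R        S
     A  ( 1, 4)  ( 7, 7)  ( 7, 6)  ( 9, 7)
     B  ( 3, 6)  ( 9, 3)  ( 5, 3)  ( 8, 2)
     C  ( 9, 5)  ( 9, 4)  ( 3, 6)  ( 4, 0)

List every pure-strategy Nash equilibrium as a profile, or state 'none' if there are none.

(A,P): not NE [P1→C gives 9>1; P2→S gives 7>4]
(A,Q): not NE [P1→C gives 9>7]
(A,R): not NE [P2→S gives 7>6]
(A,S): NE
(B,P): not NE [P1→C gives 9>3]
(B,Q): not NE [P2→P gives 6>3]
(B,R): not NE [P1→A gives 7>5; P2→P gives 6>3]
(B,S): not NE [P1→A gives 9>8; P2→P gives 6>2]
(C,P): not NE [P2→R gives 6>5]
(C,Q): not NE [P2→R gives 6>4]
(C,R): not NE [P1→A gives 7>3]
(C,S): not NE [P1→A gives 9>4; P2→R gives 6>0]

PSNE = {(A,S)}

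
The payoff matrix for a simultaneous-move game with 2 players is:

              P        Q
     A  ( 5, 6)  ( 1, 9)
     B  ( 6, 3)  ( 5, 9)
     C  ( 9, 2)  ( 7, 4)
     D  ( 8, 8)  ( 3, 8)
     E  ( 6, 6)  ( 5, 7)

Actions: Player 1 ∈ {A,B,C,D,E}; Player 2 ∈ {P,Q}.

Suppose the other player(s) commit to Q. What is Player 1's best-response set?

P1 best: {C}

u_1(A vs Q) = 1
u_1(B vs Q) = 5
u_1(C vs Q) = 7
u_1(D vs Q) = 3
u_1(E vs Q) = 5
max payoff 7 at {C}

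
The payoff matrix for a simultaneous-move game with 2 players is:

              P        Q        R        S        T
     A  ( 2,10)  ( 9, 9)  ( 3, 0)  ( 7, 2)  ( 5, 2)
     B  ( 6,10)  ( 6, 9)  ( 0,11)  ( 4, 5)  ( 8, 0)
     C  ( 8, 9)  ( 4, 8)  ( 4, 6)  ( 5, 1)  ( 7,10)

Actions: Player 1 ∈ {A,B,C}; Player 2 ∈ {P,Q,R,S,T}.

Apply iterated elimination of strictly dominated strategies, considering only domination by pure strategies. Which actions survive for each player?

IESDS → P1:{B,C} P2:{P,R,T}

P2 drop Q (P beats it: A:10>9 B:10>9 C:9>8)
P2 drop S (P beats it: A:10>2 B:10>5 C:9>1)
P1 drop A (C beats it: P:8>2 R:4>3 T:7>5)
P1→{B,C} P2→{P,R,T}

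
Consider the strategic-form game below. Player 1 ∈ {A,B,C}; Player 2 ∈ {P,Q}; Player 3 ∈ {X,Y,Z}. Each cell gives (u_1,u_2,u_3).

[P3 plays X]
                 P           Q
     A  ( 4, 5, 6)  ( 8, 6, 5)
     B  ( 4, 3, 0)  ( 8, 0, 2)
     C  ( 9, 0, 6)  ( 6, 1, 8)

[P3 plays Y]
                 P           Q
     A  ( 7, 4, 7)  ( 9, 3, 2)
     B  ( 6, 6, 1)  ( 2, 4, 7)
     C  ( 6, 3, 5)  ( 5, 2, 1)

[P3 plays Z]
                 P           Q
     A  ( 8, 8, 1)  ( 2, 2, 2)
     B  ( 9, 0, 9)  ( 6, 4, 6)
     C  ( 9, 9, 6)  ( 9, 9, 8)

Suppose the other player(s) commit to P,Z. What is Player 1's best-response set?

BR_1 = {B,C}

u_1(A vs P,Z) = 8
u_1(B vs P,Z) = 9
u_1(C vs P,Z) = 9
max payoff 9 at {B,C}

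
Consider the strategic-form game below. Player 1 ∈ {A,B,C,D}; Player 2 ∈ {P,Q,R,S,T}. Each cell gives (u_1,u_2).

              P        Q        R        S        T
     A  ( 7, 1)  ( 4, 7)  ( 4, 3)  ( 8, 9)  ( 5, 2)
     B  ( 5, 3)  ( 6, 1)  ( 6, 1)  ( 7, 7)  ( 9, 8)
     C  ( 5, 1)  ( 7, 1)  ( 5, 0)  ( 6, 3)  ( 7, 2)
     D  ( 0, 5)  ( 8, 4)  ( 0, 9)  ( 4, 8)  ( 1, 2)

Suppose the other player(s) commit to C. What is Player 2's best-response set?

u_2(P vs C) = 1
u_2(Q vs C) = 1
u_2(R vs C) = 0
u_2(S vs C) = 3
u_2(T vs C) = 2
max payoff 3 at {S}

P2 best: {S}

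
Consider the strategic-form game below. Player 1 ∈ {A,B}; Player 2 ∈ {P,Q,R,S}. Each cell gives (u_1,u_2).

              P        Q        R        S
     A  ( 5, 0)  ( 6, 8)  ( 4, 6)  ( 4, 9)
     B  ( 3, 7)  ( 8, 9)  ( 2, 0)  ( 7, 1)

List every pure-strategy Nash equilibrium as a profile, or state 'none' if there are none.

(A,P): not NE [P2→S gives 9>0]
(A,Q): not NE [P1→B gives 8>6; P2→S gives 9>8]
(A,R): not NE [P2→S gives 9>6]
(A,S): not NE [P1→B gives 7>4]
(B,P): not NE [P1→A gives 5>3; P2→Q gives 9>7]
(B,Q): NE
(B,R): not NE [P1→A gives 4>2; P2→Q gives 9>0]
(B,S): not NE [P2→Q gives 9>1]

PSNE = {(B,Q)}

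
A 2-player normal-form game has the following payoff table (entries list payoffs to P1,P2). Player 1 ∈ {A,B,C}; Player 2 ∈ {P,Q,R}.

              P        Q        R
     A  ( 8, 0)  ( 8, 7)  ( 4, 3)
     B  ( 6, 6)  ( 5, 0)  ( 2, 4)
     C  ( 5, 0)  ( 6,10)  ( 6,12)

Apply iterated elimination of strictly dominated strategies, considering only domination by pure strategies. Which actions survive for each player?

IESDS → P1:{A,C} P2:{Q,R}

P1 drop B (A beats it: P:8>6 Q:8>5 R:4>2)
P2 drop P (Q beats it: A:7>0 C:10>0)
P1→{A,C} P2→{Q,R}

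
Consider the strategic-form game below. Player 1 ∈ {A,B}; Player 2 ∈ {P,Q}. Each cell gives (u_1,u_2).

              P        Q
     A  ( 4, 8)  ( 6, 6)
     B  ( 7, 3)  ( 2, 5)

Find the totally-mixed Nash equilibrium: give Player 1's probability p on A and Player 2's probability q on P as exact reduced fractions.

P1 mixes 1/2 on A; P2 mixes 4/7 on P

P1 indiff ⇒ q·4+(1-q)·6 = q·7+(1-q)·2 ⇒ q(-3) = (1-q)(-4) ⇒ q = 4/7
P2 indiff ⇒ p·8+(1-p)·3 = p·6+(1-p)·5 ⇒ p(2) = (1-p)(2) ⇒ p = 1/2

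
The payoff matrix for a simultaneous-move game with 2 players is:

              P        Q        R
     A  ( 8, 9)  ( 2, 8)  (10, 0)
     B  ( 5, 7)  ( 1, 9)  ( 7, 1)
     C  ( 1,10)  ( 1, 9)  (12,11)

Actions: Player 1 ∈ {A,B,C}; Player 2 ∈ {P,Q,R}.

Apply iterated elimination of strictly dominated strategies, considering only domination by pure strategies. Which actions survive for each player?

Remaining: P1:{A,C} P2:{P,R}

P1 drop B (A beats it: P:8>5 Q:2>1 R:10>7)
P2 drop Q (P beats it: A:9>8 C:10>9)
P1→{A,C} P2→{P,R}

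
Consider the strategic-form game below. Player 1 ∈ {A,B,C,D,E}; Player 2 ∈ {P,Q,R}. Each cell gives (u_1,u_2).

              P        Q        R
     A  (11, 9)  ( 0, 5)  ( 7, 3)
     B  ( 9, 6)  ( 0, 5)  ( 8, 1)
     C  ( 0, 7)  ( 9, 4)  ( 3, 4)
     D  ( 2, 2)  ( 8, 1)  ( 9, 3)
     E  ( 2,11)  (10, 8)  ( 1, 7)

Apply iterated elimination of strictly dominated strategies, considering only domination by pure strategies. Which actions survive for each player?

Survivors P1:{A,B,D} P2:{P,R}

P2 drop Q (P beats it: A:9>5 B:6>5 C:7>4 D:2>1 E:11>8)
P1 drop C (A beats it: P:11>0 R:7>3)
P1 drop E (A beats it: P:11>2 R:7>1)
P1→{A,B,D} P2→{P,R}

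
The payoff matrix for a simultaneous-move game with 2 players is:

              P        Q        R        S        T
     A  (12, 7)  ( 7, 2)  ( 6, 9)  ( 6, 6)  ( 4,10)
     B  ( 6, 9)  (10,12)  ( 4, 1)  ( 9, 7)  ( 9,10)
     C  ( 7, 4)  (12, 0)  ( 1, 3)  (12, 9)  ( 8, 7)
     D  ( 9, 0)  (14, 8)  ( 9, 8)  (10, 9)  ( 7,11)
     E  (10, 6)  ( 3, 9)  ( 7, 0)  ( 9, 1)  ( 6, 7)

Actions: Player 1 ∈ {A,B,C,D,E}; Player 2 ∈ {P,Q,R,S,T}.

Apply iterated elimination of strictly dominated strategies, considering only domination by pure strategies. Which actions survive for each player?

P2 drop P (T beats it: A:10>7 B:10>9 C:7>4 D:11>0 E:7>6)
P1 drop A (D beats it: Q:14>7 R:9>6 S:10>6 T:7>4)
P1 drop E (D beats it: Q:14>3 R:9>7 S:10>9 T:7>6)
P2 drop R (S beats it: B:7>1 C:9>3 D:9>8)
P1→{B,C,D} P2→{Q,S,T}

Remaining: P1:{B,C,D} P2:{Q,S,T}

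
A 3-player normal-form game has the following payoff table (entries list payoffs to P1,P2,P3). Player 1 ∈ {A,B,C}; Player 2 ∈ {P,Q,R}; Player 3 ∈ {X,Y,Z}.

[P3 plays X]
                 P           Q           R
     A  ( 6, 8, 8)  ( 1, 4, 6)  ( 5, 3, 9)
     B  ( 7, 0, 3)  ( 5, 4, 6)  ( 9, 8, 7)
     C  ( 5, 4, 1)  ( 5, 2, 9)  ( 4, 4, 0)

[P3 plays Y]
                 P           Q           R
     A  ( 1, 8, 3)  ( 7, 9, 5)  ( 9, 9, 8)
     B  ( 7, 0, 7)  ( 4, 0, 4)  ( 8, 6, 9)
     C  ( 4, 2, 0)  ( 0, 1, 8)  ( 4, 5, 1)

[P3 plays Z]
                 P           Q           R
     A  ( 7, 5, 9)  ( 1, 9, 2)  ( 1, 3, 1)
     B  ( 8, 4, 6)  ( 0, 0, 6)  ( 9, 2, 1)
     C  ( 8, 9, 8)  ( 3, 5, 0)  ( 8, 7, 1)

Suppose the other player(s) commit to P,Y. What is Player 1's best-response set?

P1 best: {B}

u_1(A vs P,Y) = 1
u_1(B vs P,Y) = 7
u_1(C vs P,Y) = 4
max payoff 7 at {B}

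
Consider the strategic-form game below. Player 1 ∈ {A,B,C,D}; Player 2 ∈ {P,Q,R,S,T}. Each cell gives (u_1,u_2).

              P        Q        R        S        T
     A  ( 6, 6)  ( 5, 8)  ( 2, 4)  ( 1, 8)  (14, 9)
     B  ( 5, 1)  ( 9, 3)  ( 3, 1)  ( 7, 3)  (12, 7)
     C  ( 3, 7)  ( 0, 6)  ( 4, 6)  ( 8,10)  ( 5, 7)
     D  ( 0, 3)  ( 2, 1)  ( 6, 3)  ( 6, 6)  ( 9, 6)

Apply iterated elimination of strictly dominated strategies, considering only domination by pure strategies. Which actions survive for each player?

P2 drop P (S beats it: A:8>6 B:3>1 C:10>7 D:6>3)
P2 drop Q (T beats it: A:9>8 B:7>3 C:7>6 D:6>1)
P2 drop R (S beats it: A:8>4 B:3>1 C:10>6 D:6>3)
P1 drop D (B beats it: S:7>6 T:12>9)
P1→{A,B,C} P2→{S,T}

IESDS → P1:{A,B,C} P2:{S,T}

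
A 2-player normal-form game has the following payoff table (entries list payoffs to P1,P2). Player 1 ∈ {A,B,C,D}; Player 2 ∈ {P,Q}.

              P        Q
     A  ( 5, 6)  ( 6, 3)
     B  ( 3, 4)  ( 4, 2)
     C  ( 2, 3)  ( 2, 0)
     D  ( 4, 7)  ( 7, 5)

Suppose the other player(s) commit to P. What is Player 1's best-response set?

u_1(A vs P) = 5
u_1(B vs P) = 3
u_1(C vs P) = 2
u_1(D vs P) = 4
max payoff 5 at {A}

P1 best: {A}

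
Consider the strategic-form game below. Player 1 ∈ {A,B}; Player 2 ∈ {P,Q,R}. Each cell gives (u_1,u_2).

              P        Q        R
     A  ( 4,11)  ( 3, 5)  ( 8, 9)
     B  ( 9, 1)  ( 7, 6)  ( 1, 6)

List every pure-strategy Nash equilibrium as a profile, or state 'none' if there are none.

Nash profiles: (B,Q)

(A,P): not NE [P1→B gives 9>4]
(A,Q): not NE [P1→B gives 7>3; P2→P gives 11>5]
(A,R): not NE [P2→P gives 11>9]
(B,P): not NE [P2→R gives 6>1]
(B,Q): NE
(B,R): not NE [P1→A gives 8>1]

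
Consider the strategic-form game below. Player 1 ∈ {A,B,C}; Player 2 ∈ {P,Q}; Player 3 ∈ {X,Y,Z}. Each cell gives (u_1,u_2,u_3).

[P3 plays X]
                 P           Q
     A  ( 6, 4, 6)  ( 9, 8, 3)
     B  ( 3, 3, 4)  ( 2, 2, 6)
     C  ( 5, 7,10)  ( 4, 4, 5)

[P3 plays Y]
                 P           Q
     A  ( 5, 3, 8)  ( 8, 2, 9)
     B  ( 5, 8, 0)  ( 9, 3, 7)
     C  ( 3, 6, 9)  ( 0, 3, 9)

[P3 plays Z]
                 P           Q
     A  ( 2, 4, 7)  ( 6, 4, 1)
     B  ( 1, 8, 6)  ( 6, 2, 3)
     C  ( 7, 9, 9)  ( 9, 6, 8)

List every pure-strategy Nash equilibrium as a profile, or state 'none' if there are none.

NE set: (A,P,Y)

(A,P,X): not NE [P2→Q gives 8>4; P3→Y gives 8>6]
(A,P,Y): NE
(A,P,Z): not NE [P1→C gives 7>2; P3→Y gives 8>7]
(A,Q,X): not NE [P3→Y gives 9>3]
(A,Q,Y): not NE [P1→B gives 9>8; P2→P gives 3>2]
(A,Q,Z): not NE [P1→C gives 9>6; P3→Y gives 9>1]
(B,P,X): not NE [P1→A gives 6>3; P3→Z gives 6>4]
(B,P,Y): not NE [P3→Z gives 6>0]
(B,P,Z): not NE [P1→C gives 7>1]
(B,Q,X): not NE [P1→A gives 9>2; P2→P gives 3>2; P3→Y gives 7>6]
(B,Q,Y): not NE [P2→P gives 8>3]
(B,Q,Z): not NE [P1→C gives 9>6; P2→P gives 8>2; P3→Y gives 7>3]
(C,P,X): not NE [P1→A gives 6>5]
(C,P,Y): not NE [P1→B gives 5>3; P3→X gives 10>9]
(C,P,Z): not NE [P3→X gives 10>9]
(C,Q,X): not NE [P1→A gives 9>4; P2→P gives 7>4; P3→Y gives 9>5]
(C,Q,Y): not NE [P1→B gives 9>0; P2→P gives 6>3]
(C,Q,Z): not NE [P2→P gives 9>6; P3→Y gives 9>8]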